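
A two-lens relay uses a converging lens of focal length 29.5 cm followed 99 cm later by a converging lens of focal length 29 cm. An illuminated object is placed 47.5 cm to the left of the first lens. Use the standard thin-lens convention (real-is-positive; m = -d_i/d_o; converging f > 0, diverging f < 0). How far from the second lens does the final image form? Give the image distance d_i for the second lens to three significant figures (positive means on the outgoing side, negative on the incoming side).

-78.2 cm

Lens 1: 1/d_i1 = 1/f_1 - 1/d_o1 = 1/29.5 - 1/47.5 = 0.01285 cm^-1, so d_i1 = 77.847 cm.
The intermediate image is 77.847 cm to the right of lens 1, so d_o2 = L - d_i1 = 99 - 77.847 = 21.153 cm.
Lens 2: 1/d_i2 = 1/f_2 - 1/d_o2 = 1/29 - 1/(21.153) = -0.01279 cm^-1, so d_i2 = -78.172 cm.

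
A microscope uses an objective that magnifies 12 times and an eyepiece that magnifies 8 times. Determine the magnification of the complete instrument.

96

The overall magnification of a compound microscope is the product of the objective and eyepiece magnifications:
M = M_obj x M_eye = 12 x 8 = 96.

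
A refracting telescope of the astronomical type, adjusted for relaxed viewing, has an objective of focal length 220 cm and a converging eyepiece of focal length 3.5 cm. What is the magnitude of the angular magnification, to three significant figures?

|M| = f_obj/|f_eye| = 220/3.5 = 62.857.

62.9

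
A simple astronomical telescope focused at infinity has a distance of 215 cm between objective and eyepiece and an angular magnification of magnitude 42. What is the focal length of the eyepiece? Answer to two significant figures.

In normal adjustment the tube length equals f_obj + f_eye and |M| = f_obj/f_eye.
So f_obj = 42 f_eye and 42 f_eye + f_eye = 215 cm, giving f_eye = 215/43 = 5.000 cm and f_obj = 210.000 cm.

5.0 cm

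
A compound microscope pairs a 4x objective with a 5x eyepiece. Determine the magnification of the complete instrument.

20

The overall magnification of a compound microscope is the product of the objective and eyepiece magnifications:
M = M_obj x M_eye = 4 x 5 = 20.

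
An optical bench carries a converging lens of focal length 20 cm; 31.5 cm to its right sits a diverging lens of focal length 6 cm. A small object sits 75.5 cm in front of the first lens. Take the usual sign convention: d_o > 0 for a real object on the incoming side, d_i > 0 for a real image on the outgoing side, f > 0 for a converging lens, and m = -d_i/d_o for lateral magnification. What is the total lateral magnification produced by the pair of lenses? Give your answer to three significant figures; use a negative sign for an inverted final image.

-0.210

First lens: d_i1 = 1/(1/20 - 1/75.5) = 27.207 cm.
m_1 = -(27.207)/75.5 = -0.3604.
The intermediate image is 27.207 cm to the right of lens 1, so d_o2 = L - d_i1 = 31.5 - 27.207 = 4.293 cm.
Second lens: d_i2 = 1/(1/(-6) - 1/(4.293)) = -2.502 cm.
m_2 = -(-2.502)/(4.293) = 0.5829.
The system's lateral magnification is m_1 m_2 = (-0.3604)(0.5829) = -0.2101.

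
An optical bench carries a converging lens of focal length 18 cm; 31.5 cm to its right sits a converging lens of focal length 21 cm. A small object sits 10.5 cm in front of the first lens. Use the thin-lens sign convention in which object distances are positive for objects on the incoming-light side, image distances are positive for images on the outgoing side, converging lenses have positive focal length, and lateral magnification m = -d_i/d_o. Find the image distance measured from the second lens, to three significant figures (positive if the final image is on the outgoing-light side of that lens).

33.4 cm

Lens 1: 1/d_i1 = 1/f_1 - 1/d_o1 = 1/18 - 1/10.5 = -0.03968 cm^-1, so d_i1 = -25.200 cm.
The intermediate image is virtual, 25.200 cm to the left of lens 1, so d_o2 = L - d_i1 = 31.5 - (-25.200) = 56.700 cm.
Lens 2: 1/d_i2 = 1/f_2 - 1/d_o2 = 1/21 - 1/(56.700) = 0.02998 cm^-1, so d_i2 = 33.353 cm.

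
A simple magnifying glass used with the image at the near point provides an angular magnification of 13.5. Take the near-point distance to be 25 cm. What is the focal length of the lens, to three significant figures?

2.00 cm

For the image at the near point, M = 1 + D/f.
f = D/(M - 1) = 25/(13.5 - 1) = 2.000 cm.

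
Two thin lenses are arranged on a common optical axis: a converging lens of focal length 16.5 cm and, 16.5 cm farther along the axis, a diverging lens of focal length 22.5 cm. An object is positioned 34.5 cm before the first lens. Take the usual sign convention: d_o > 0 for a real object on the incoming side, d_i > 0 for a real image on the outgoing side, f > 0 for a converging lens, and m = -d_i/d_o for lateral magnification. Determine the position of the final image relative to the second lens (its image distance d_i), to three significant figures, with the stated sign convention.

46.1 cm

Applying the thin-lens equation to the first lens, 1/16.5 = 1/34.5 + 1/d_i1, which gives d_i1 = 31.625 cm.
This image would form 31.625 cm past lens 1, i.e. 15.125 cm beyond lens 2, so it is a virtual object for lens 2: d_o2 = 16.5 - 31.625 = -15.125 cm.
Applying the thin-lens equation again with f_2 = -22.5 cm and d_o2 = -15.125 cm gives d_i2 = 46.144 cm.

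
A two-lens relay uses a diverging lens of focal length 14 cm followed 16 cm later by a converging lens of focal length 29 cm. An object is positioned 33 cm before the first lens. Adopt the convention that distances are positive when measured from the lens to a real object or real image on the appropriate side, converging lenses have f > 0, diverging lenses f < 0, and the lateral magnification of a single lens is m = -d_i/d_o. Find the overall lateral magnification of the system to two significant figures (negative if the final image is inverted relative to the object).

2.7

First lens: d_i1 = 1/(1/(-14) - 1/33) = -9.830 cm.
m_1 = -(-9.830)/33 = 0.2979.
The intermediate image is virtual, 9.830 cm to the left of lens 1, so d_o2 = L - d_i1 = 16 - (-9.830) = 25.830 cm.
Second lens: d_i2 = 1/(1/29 - 1/(25.830)) = -236.282 cm.
m_2 = -(-236.282)/(25.830) = 9.1477.
The system's lateral magnification is m_1 m_2 = (0.2979)(9.1477) = 2.7248.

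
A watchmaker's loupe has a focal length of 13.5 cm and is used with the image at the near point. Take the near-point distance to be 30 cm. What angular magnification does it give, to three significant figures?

M = 1 + D/f = 1 + 30/13.5 = 3.222.

3.22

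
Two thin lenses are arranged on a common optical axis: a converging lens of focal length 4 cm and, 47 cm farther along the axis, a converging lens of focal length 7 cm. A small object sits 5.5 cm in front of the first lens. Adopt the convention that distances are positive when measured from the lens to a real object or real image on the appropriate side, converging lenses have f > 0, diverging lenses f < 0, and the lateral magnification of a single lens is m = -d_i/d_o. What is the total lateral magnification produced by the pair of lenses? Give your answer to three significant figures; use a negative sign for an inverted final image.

First lens: d_i1 = 1/(1/4 - 1/5.5) = 14.667 cm.
m_1 = -(14.667)/5.5 = -2.6667.
That image sits 32.333 cm in front of the second lens, so d_o2 = 32.333 cm.
Second lens: d_i2 = 1/(1/7 - 1/(32.333)) = 8.934 cm.
m_2 = -(8.934)/(32.333) = -0.2763.
Overall magnification: m = m_1 m_2 = 0.7368.

0.737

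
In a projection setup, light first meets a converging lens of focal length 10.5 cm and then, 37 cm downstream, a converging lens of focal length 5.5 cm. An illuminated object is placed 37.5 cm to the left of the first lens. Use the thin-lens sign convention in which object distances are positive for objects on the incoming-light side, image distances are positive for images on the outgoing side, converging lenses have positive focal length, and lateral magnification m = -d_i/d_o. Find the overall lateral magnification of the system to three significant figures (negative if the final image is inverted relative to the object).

First lens: d_i1 = 1/(1/10.5 - 1/37.5) = 14.583 cm.
m_1 = -(14.583)/37.5 = -0.3889.
That image sits 22.417 cm in front of the second lens, so d_o2 = 22.417 cm.
Second lens: d_i2 = 1/(1/5.5 - 1/(22.417)) = 7.288 cm.
m_2 = -(7.288)/(22.417) = -0.3251.
Total m = m_1 x m_2 = (-0.3889)(-0.3251) = 0.1264.

0.126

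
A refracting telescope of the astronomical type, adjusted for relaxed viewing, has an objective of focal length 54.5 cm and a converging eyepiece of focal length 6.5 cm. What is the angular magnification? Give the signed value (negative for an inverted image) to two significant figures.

-8.4

M = -f_obj/f_eye = -54.5/(6.5) = -8.385.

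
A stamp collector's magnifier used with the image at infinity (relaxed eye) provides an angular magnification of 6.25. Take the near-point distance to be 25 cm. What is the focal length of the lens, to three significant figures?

For the image at infinity, M = D/f.
f = D/M = 25/6.25 = 4.000 cm.

4.00 cm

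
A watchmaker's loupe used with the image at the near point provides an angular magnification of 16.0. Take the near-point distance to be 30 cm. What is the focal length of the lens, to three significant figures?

2.00 cm

For the image at the near point, M = 1 + D/f.
f = D/(M - 1) = 30/(16.0 - 1) = 2.000 cm.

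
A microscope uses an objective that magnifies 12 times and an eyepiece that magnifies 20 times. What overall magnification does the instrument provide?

The overall magnification of a compound microscope is the product of the objective and eyepiece magnifications:
M = M_obj x M_eye = 12 x 20 = 240.

240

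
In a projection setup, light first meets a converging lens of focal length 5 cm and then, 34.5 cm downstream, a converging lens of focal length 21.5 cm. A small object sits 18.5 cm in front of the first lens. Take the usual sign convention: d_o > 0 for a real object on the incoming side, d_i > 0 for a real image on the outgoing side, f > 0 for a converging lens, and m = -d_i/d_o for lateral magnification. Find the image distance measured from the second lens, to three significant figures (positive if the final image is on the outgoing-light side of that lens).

96.7 cm

Applying the thin-lens equation to the first lens, 1/5 = 1/18.5 + 1/d_i1, which gives d_i1 = 6.852 cm.
The intermediate image is 6.852 cm to the right of lens 1, so d_o2 = L - d_i1 = 34.5 - 6.852 = 27.648 cm.
Applying the thin-lens equation again with f_2 = 21.5 cm and d_o2 = 27.648 cm gives d_i2 = 96.685 cm.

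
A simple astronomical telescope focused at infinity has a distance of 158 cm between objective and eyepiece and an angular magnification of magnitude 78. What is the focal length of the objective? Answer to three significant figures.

156 cm

In normal adjustment the tube length equals f_obj + f_eye and |M| = f_obj/f_eye.
So f_obj = 78 f_eye and 78 f_eye + f_eye = 158 cm, giving f_eye = 158/79 = 2.000 cm and f_obj = 156.000 cm.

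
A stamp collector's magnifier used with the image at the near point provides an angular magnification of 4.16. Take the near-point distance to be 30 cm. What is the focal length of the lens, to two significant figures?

9.5 cm

For the image at the near point, M = 1 + D/f.
f = D/(M - 1) = 30/(4.16 - 1) = 9.494 cm.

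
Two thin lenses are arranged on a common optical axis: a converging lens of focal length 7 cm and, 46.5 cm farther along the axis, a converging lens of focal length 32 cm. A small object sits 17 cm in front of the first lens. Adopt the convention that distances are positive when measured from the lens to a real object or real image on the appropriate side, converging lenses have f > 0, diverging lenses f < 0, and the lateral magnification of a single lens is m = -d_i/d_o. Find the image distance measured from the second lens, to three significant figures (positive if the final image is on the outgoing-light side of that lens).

426 cm

Lens 1: 1/d_i1 = 1/f_1 - 1/d_o1 = 1/7 - 1/17 = 0.08403 cm^-1, so d_i1 = 11.900 cm.
That image sits 34.600 cm in front of the second lens, so d_o2 = 34.600 cm.
Lens 2: 1/d_i2 = 1/f_2 - 1/d_o2 = 1/32 - 1/(34.600) = 0.00235 cm^-1, so d_i2 = 425.846 cm.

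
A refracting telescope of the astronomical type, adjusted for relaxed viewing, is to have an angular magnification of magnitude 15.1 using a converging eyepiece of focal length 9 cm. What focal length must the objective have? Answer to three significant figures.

136 cm

|M| = f_obj/|f_eye|, so f_obj = |M| x |f_eye| = 15.1 x 9 = 135.900 cm.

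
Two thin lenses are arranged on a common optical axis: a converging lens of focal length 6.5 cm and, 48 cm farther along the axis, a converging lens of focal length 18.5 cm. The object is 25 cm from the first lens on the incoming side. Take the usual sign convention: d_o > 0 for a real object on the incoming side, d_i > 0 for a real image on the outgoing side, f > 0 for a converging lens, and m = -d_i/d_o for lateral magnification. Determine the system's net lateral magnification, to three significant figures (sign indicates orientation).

First lens: d_i1 = 1/(1/6.5 - 1/25) = 8.784 cm.
m_1 = -(8.784)/25 = -0.3514.
The intermediate image is 8.784 cm to the right of lens 1, so d_o2 = L - d_i1 = 48 - 8.784 = 39.216 cm.
Second lens: d_i2 = 1/(1/18.5 - 1/(39.216)) = 35.021 cm.
m_2 = -(35.021)/(39.216) = -0.8930.
Overall magnification: m = m_1 m_2 = 0.3138.

0.314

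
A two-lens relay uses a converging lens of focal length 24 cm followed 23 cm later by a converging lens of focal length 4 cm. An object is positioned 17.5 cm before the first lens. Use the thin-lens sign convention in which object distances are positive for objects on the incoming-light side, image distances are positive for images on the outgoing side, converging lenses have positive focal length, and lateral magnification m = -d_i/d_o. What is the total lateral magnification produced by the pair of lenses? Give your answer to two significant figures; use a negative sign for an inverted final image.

-0.18

First lens: d_i1 = 1/(1/24 - 1/17.5) = -64.615 cm.
m_1 = -(-64.615)/17.5 = 3.6923.
With d_i1 < 0 the first image is virtual and lies on the object side; the object distance for lens 2 is d_o2 = 23 - (-64.615) = 87.615 cm.
Second lens: d_i2 = 1/(1/4 - 1/(87.615)) = 4.191 cm.
m_2 = -(4.191)/(87.615) = -0.0478.
Total m = m_1 x m_2 = (3.6923)(-0.0478) = -0.1766.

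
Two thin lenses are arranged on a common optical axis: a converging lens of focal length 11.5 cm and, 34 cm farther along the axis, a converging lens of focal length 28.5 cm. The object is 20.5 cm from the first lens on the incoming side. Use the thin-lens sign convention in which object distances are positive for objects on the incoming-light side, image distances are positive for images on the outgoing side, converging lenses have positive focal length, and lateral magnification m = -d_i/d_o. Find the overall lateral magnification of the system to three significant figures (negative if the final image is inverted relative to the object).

-1.76

First lens: d_i1 = 1/(1/11.5 - 1/20.5) = 26.194 cm.
m_1 = -(26.194)/20.5 = -1.2778.
The intermediate image is 26.194 cm to the right of lens 1, so d_o2 = L - d_i1 = 34 - 26.194 = 7.806 cm.
Second lens: d_i2 = 1/(1/28.5 - 1/(7.806)) = -10.750 cm.
m_2 = -(-10.750)/(7.806) = 1.3772.
Total m = m_1 x m_2 = (-1.2778)(1.3772) = -1.7597.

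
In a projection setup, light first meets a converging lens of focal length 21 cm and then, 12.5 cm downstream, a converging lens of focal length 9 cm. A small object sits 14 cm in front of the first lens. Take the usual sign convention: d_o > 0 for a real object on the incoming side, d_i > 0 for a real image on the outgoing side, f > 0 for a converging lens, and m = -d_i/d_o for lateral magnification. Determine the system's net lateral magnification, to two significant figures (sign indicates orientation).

Applying the thin-lens equation to the first lens, 1/21 = 1/14 + 1/d_i1, which gives d_i1 = -42.000 cm.
Its lateral magnification is m_1 = -d_i1/d_o1 = -(-42.000)/14 = 3.0000.
With d_i1 < 0 the first image is virtual and lies on the object side; the object distance for lens 2 is d_o2 = 12.5 - (-42.000) = 54.500 cm.
Applying the thin-lens equation again with f_2 = 9 cm and d_o2 = 54.500 cm gives d_i2 = 10.780 cm.
m_2 = -(10.780)/(54.500) = -0.1978.
Total m = m_1 x m_2 = (3.0000)(-0.1978) = -0.5934.

-0.59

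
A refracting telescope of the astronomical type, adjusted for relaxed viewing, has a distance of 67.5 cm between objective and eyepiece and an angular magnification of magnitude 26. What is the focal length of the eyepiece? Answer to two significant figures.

In normal adjustment the tube length equals f_obj + f_eye and |M| = f_obj/f_eye.
So f_obj = 26 f_eye and 26 f_eye + f_eye = 67.5 cm, giving f_eye = 67.5/27 = 2.500 cm and f_obj = 65.000 cm.

2.5 cm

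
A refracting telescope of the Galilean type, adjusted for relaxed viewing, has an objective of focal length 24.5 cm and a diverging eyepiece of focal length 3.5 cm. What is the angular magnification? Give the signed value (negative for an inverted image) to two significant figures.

M = -f_obj/f_eye = -24.5/(-3.5) = 7.000.

7.0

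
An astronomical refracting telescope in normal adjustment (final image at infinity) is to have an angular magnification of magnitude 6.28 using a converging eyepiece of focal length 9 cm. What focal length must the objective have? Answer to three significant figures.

|M| = f_obj/|f_eye|, so f_obj = |M| x |f_eye| = 6.28 x 9 = 56.520 cm.

56.5 cm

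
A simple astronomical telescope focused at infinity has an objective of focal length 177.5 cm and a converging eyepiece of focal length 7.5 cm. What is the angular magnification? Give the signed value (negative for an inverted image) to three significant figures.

M = -f_obj/f_eye = -177.5/(7.5) = -23.667.

-23.7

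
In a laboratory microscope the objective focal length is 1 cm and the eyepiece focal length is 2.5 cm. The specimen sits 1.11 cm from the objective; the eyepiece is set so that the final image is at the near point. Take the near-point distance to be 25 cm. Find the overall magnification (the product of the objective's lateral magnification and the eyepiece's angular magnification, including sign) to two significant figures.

Objective: 1/d_i = 1/f_obj - 1/d_o = 1/1 - 1/1.11 = 0.09910 cm^-1, so d_i = 10.091 cm.
m_obj = -d_i/d_o = -10.091/1.11 = -9.091.
Eyepiece angular magnification (image at near point): M_eye = 1 + D/f_e = 1 + 25/2.5 = 11.000.
Overall M = m_obj x M_eye = (-9.091)(11.000) = -100.00.

-100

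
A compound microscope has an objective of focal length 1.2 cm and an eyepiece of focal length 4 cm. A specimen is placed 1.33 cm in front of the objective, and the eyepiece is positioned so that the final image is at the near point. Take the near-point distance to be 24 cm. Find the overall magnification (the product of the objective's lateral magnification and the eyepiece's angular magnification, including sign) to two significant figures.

-65

Objective: 1/d_i = 1/f_obj - 1/d_o = 1/1.2 - 1/1.33 = 0.08145 cm^-1, so d_i = 12.277 cm.
m_obj = -d_i/d_o = -12.277/1.33 = -9.231.
Eyepiece angular magnification (image at near point): M_eye = 1 + D/f_e = 1 + 24/4 = 7.000.
Overall M = m_obj x M_eye = (-9.231)(7.000) = -64.62.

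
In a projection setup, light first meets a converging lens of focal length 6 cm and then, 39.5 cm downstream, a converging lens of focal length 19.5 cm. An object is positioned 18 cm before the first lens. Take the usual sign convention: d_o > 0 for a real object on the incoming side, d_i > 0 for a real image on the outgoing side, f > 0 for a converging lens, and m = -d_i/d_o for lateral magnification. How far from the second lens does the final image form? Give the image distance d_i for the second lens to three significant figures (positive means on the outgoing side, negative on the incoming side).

Applying the thin-lens equation to the first lens, 1/6 = 1/18 + 1/d_i1, which gives d_i1 = 9.000 cm.
That image sits 30.500 cm in front of the second lens, so d_o2 = 30.500 cm.
Applying the thin-lens equation again with f_2 = 19.5 cm and d_o2 = 30.500 cm gives d_i2 = 54.068 cm.

54.1 cm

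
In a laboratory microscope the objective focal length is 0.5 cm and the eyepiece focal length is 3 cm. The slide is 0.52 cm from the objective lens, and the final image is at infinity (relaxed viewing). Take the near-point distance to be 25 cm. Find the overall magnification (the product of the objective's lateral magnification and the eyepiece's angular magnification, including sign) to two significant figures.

Objective: 1/d_i = 1/f_obj - 1/d_o = 1/0.5 - 1/0.52 = 0.07692 cm^-1, so d_i = 13.000 cm.
m_obj = -d_i/d_o = -13.000/0.52 = -25.000.
Eyepiece angular magnification (image at infinity): M_eye = D/f_e = 25/3 = 8.333.
Overall M = m_obj x M_eye = (-25.000)(8.333) = -208.33.

-210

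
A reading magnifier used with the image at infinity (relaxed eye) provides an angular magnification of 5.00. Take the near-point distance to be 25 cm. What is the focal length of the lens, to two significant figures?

For the image at infinity, M = D/f.
f = D/M = 25/5.0 = 5.000 cm.

5.0 cm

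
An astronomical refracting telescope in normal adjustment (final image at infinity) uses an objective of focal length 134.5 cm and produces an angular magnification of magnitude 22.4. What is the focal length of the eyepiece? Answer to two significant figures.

|M| = f_obj/f_eye, so f_eye = f_obj/|M| = 134.5/22.4 = 6.004 cm.

6.0 cm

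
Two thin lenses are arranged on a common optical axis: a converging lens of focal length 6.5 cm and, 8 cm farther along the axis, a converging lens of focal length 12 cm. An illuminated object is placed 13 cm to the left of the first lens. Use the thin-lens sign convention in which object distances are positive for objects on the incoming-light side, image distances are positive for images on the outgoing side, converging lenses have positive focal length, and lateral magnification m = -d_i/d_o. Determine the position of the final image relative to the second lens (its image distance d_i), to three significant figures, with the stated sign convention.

First lens: d_i1 = 1/(1/6.5 - 1/13) = 13.000 cm.
Since 13.000 cm > 8 cm, the first image lies past the second lens and serves as a virtual object: d_o2 = L - d_i1 = -5.000 cm.
Second lens: d_i2 = 1/(1/12 - 1/(-5.000)) = 3.529 cm.

3.53 cm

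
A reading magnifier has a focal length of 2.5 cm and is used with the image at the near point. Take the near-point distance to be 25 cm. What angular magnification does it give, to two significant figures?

M = 1 + D/f = 1 + 25/2.5 = 11.000.

11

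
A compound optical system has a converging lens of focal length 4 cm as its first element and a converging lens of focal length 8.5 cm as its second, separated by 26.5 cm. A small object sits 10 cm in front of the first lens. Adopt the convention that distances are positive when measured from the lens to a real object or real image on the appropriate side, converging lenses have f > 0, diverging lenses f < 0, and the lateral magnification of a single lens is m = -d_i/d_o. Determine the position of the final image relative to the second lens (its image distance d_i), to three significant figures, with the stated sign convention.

14.9 cm

Applying the thin-lens equation to the first lens, 1/4 = 1/10 + 1/d_i1, which gives d_i1 = 6.667 cm.
That image sits 19.833 cm in front of the second lens, so d_o2 = 19.833 cm.
Applying the thin-lens equation again with f_2 = 8.5 cm and d_o2 = 19.833 cm gives d_i2 = 14.875 cm.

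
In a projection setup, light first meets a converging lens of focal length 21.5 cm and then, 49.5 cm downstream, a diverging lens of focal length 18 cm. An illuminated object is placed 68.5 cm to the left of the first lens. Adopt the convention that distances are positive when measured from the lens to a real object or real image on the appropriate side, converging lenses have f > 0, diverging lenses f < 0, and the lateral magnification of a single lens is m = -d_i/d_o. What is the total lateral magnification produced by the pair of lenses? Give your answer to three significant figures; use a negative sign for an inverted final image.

Lens 1: 1/d_i1 = 1/f_1 - 1/d_o1 = 1/21.5 - 1/68.5 = 0.03191 cm^-1, so d_i1 = 31.335 cm.
m_1 = -(31.335)/68.5 = -0.4574.
That image sits 18.165 cm in front of the second lens, so d_o2 = 18.165 cm.
Lens 2: 1/d_i2 = 1/f_2 - 1/d_o2 = 1/(-18) - 1/(18.165) = -0.11061 cm^-1, so d_i2 = -9.041 cm.
m_2 = -(-9.041)/(18.165) = 0.4977.
Total m = m_1 x m_2 = (-0.4574)(0.4977) = -0.2277.

-0.228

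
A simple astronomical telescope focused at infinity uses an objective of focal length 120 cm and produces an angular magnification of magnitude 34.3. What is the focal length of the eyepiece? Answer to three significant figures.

|M| = f_obj/f_eye, so f_eye = f_obj/|M| = 120/34.3 = 3.499 cm.

3.50 cm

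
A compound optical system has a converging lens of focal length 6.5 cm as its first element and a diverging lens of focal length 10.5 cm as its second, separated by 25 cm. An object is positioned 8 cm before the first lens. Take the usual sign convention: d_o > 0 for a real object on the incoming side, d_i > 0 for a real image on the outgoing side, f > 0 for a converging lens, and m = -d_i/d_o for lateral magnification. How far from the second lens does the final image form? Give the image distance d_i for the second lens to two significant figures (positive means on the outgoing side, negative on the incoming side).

120 cm

First lens: d_i1 = 1/(1/6.5 - 1/8) = 34.667 cm.
This image would form 34.667 cm past lens 1, i.e. 9.667 cm beyond lens 2, so it is a virtual object for lens 2: d_o2 = 25 - 34.667 = -9.667 cm.
Second lens: d_i2 = 1/(1/(-10.5) - 1/(-9.667)) = 121.800 cm.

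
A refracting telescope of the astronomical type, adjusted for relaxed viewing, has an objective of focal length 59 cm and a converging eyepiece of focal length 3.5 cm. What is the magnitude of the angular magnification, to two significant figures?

|M| = f_obj/|f_eye| = 59/3.5 = 16.857.

17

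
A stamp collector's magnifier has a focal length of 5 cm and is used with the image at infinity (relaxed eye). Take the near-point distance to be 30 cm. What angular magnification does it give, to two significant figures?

M = D/f = 30/5 = 6.000.

6.0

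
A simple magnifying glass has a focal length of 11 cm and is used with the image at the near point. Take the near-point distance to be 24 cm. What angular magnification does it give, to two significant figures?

3.2

M = 1 + D/f = 1 + 24/11 = 3.182.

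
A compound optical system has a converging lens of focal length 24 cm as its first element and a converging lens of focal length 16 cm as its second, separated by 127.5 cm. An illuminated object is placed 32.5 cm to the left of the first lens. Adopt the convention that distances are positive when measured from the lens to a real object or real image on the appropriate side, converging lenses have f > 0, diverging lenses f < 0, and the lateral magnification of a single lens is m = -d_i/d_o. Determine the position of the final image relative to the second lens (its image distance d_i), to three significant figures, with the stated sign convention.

29.0 cm

Applying the thin-lens equation to the first lens, 1/24 = 1/32.5 + 1/d_i1, which gives d_i1 = 91.765 cm.
Object distance for lens 2: d_o2 = 127.5 - 91.765 = 35.735 cm.
Applying the thin-lens equation again with f_2 = 16 cm and d_o2 = 35.735 cm gives d_i2 = 28.972 cm.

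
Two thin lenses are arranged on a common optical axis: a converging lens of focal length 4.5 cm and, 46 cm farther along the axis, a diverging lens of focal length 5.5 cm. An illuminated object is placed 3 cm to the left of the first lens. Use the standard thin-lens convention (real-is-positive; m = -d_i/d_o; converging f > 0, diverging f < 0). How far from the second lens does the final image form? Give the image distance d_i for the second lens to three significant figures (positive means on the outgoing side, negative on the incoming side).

First lens: d_i1 = 1/(1/4.5 - 1/3) = -9.000 cm.
The intermediate image is virtual, 9.000 cm to the left of lens 1, so d_o2 = L - d_i1 = 46 - (-9.000) = 55.000 cm.
Second lens: d_i2 = 1/(1/(-5.5) - 1/(55.000)) = -5.000 cm.

-5.00 cm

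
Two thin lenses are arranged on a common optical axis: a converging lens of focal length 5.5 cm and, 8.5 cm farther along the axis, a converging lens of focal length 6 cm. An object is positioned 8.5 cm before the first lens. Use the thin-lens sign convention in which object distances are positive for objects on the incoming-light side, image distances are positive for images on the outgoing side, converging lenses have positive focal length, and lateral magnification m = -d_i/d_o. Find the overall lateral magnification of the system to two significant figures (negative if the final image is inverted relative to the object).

-0.84

Lens 1: 1/d_i1 = 1/f_1 - 1/d_o1 = 1/5.5 - 1/8.5 = 0.06417 cm^-1, so d_i1 = 15.583 cm.
m_1 = -(15.583)/8.5 = -1.8333.
Since 15.583 cm > 8.5 cm, the first image lies past the second lens and serves as a virtual object: d_o2 = L - d_i1 = -7.083 cm.
Lens 2: 1/d_i2 = 1/f_2 - 1/d_o2 = 1/6 - 1/(-7.083) = 0.30784 cm^-1, so d_i2 = 3.248 cm.
m_2 = -(3.248)/(-7.083) = 0.4586.
Total m = m_1 x m_2 = (-1.8333)(0.4586) = -0.8408.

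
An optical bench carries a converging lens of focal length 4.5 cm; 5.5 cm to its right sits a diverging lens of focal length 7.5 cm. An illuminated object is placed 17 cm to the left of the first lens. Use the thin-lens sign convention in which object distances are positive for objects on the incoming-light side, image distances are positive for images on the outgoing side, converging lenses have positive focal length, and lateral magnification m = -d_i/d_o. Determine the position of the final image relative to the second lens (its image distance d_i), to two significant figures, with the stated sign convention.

Lens 1: 1/d_i1 = 1/f_1 - 1/d_o1 = 1/4.5 - 1/17 = 0.16340 cm^-1, so d_i1 = 6.120 cm.
This image would form 6.120 cm past lens 1, i.e. 0.620 cm beyond lens 2, so it is a virtual object for lens 2: d_o2 = 5.5 - 6.120 = -0.620 cm.
Lens 2: 1/d_i2 = 1/f_2 - 1/d_o2 = 1/(-7.5) - 1/(-0.620) = 1.47957 cm^-1, so d_i2 = 0.676 cm.

0.68 cm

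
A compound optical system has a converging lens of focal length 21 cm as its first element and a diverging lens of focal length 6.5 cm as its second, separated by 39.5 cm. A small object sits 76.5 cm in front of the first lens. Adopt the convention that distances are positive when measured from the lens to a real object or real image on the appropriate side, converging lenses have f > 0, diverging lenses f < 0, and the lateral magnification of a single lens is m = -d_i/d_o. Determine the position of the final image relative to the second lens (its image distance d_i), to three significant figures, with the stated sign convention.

-4.02 cm

Applying the thin-lens equation to the first lens, 1/21 = 1/76.5 + 1/d_i1, which gives d_i1 = 28.946 cm.
That image sits 10.554 cm in front of the second lens, so d_o2 = 10.554 cm.
Applying the thin-lens equation again with f_2 = -6.5 cm and d_o2 = 10.554 cm gives d_i2 = -4.023 cm.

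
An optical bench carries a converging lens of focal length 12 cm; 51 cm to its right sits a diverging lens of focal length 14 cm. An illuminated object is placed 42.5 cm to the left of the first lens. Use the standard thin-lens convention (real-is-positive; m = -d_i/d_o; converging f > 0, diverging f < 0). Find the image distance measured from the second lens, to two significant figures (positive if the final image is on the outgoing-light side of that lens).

Lens 1: 1/d_i1 = 1/f_1 - 1/d_o1 = 1/12 - 1/42.5 = 0.05980 cm^-1, so d_i1 = 16.721 cm.
The intermediate image is 16.721 cm to the right of lens 1, so d_o2 = L - d_i1 = 51 - 16.721 = 34.279 cm.
Lens 2: 1/d_i2 = 1/f_2 - 1/d_o2 = 1/(-14) - 1/(34.279) = -0.10060 cm^-1, so d_i2 = -9.940 cm.

-9.9 cm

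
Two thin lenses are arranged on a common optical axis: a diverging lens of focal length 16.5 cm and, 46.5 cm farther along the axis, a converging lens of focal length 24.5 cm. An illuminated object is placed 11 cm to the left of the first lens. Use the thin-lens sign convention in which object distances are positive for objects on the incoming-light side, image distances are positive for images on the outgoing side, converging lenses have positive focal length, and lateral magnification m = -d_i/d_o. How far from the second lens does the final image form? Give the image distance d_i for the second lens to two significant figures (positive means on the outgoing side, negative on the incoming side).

First lens: d_i1 = 1/(1/(-16.5) - 1/11) = -6.600 cm.
With d_i1 < 0 the first image is virtual and lies on the object side; the object distance for lens 2 is d_o2 = 46.5 - (-6.600) = 53.100 cm.
Second lens: d_i2 = 1/(1/24.5 - 1/(53.100)) = 45.488 cm.

45 cm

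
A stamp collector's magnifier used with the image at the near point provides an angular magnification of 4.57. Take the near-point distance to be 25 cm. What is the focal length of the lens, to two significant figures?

7.0 cm

For the image at the near point, M = 1 + D/f.
f = D/(M - 1) = 25/(4.57 - 1) = 7.003 cm.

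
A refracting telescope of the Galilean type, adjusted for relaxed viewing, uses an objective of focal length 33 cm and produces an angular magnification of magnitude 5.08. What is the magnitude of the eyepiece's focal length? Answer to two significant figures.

6.5 cm

|M| = f_obj/|f_eye|, so |f_eye| = f_obj/|M| = 33/5.08 = 6.496 cm.
(The eyepiece is diverging, so its signed focal length is -6.496 cm.)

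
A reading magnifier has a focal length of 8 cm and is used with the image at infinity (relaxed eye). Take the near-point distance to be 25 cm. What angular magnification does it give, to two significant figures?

M = D/f = 25/8 = 3.125.

3.1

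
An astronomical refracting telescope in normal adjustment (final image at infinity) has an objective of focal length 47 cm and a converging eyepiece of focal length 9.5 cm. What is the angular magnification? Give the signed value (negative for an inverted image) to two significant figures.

M = -f_obj/f_eye = -47/(9.5) = -4.947.

-4.9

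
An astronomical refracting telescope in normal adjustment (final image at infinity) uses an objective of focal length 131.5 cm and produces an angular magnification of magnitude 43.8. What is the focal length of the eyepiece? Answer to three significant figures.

3.00 cm

|M| = f_obj/f_eye, so f_eye = f_obj/|M| = 131.5/43.8 = 3.002 cm.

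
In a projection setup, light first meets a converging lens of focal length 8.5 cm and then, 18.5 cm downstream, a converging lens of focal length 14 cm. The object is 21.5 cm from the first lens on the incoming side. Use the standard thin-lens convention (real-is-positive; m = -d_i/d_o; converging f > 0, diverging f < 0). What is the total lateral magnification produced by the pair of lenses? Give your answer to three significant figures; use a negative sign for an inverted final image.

Applying the thin-lens equation to the first lens, 1/8.5 = 1/21.5 + 1/d_i1, which gives d_i1 = 14.058 cm.
Its lateral magnification is m_1 = -d_i1/d_o1 = -(14.058)/21.5 = -0.6538.
Object distance for lens 2: d_o2 = 18.5 - 14.058 = 4.442 cm.
Applying the thin-lens equation again with f_2 = 14 cm and d_o2 = 4.442 cm gives d_i2 = -6.507 cm.
m_2 = -(-6.507)/(4.442) = 1.4648.
Total m = m_1 x m_2 = (-0.6538)(1.4648) = -0.9577.

-0.958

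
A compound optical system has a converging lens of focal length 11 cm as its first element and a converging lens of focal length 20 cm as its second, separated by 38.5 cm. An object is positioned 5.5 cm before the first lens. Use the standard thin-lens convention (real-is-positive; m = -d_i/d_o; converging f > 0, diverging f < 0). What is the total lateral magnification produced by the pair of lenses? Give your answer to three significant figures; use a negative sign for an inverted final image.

-1.36

Lens 1: 1/d_i1 = 1/f_1 - 1/d_o1 = 1/11 - 1/5.5 = -0.09091 cm^-1, so d_i1 = -11.000 cm.
m_1 = -(-11.000)/5.5 = 2.0000.
With d_i1 < 0 the first image is virtual and lies on the object side; the object distance for lens 2 is d_o2 = 38.5 - (-11.000) = 49.500 cm.
Lens 2: 1/d_i2 = 1/f_2 - 1/d_o2 = 1/20 - 1/(49.500) = 0.02980 cm^-1, so d_i2 = 33.559 cm.
m_2 = -(33.559)/(49.500) = -0.6780.
Overall magnification: m = m_1 m_2 = -1.3559.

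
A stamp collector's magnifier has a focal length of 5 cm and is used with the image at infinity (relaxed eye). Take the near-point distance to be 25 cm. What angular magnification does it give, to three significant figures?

5.00

M = D/f = 25/5 = 5.000.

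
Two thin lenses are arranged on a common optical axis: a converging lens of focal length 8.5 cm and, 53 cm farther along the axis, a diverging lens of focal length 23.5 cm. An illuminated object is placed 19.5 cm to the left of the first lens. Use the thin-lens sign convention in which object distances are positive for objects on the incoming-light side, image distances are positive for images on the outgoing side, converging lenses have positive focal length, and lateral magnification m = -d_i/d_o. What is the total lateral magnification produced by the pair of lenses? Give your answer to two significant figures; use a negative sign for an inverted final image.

Applying the thin-lens equation to the first lens, 1/8.5 = 1/19.5 + 1/d_i1, which gives d_i1 = 15.068 cm.
Its lateral magnification is m_1 = -d_i1/d_o1 = -(15.068)/19.5 = -0.7727.
Object distance for lens 2: d_o2 = 53 - 15.068 = 37.932 cm.
Applying the thin-lens equation again with f_2 = -23.5 cm and d_o2 = 37.932 cm gives d_i2 = -14.510 cm.
m_2 = -(-14.510)/(37.932) = 0.3825.
Overall magnification: m = m_1 m_2 = -0.2956.

-0.30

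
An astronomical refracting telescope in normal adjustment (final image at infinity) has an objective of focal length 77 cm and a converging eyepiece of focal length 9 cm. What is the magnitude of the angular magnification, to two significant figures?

|M| = f_obj/|f_eye| = 77/9 = 8.556.

8.6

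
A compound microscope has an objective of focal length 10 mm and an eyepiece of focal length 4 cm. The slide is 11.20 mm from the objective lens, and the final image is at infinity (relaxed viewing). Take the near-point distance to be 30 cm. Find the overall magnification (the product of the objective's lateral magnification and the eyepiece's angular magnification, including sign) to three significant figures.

Convert to cm: f_obj = 10 mm = 1 cm; d_o = 11.20 mm = 1.12 cm.
Objective: 1/d_i = 1/f_obj - 1/d_o = 1/1 - 1/1.12 = 0.10714 cm^-1, so d_i = 9.333 cm.
m_obj = -d_i/d_o = -9.333/1.12 = -8.333.
Eyepiece angular magnification (image at infinity): M_eye = D/f_e = 30/4 = 7.500.
Overall M = m_obj x M_eye = (-8.333)(7.500) = -62.50.

-62.5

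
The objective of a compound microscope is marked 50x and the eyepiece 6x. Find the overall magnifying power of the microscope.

The overall magnification of a compound microscope is the product of the objective and eyepiece magnifications:
M = M_obj x M_eye = 50 x 6 = 300.

300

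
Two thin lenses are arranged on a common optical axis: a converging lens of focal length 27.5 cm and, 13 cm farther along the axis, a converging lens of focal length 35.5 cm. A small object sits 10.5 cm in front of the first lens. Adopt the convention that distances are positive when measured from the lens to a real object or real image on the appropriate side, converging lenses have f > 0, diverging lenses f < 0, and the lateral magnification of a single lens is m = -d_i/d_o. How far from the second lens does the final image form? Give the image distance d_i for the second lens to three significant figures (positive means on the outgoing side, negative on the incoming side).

First lens: d_i1 = 1/(1/27.5 - 1/10.5) = -16.985 cm.
With d_i1 < 0 the first image is virtual and lies on the object side; the object distance for lens 2 is d_o2 = 13 - (-16.985) = 29.985 cm.
Second lens: d_i2 = 1/(1/35.5 - 1/(29.985)) = -193.025 cm.

-193 cm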